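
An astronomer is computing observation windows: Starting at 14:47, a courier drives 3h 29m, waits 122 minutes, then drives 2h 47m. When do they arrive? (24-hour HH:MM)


Depart: 14:47
Leg 1: +209 min -> 18:16
Layover: +122 min -> 20:18
Leg 2: +167 min -> 23:05
Total travel: 498 minutes = 8h 18m
Arrival: 23:05

23:05


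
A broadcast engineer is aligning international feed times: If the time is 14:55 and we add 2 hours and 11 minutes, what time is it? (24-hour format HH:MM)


Start time: 14:55
Adding: 2 hours 11 minutes
Minutes: 55 + 11 = 66
Minute overflow: 66 >= 60, so carry 1 hour, minutes = 6
Hours: 14 + 2 + 1 = 17
Result: 17:06

17:06


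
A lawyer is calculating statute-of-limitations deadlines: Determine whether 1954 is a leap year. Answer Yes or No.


Year: 1954
Divisible by 4? 1954 / 4 = 488.5 -> No
Not divisible by 4, so NOT a leap year

No


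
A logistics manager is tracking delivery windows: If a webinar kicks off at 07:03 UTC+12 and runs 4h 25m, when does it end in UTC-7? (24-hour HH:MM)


Start: 07:03 in UTC+12
Step 1 - add duration:
  minutes: 3 + 25 = 28
  hours: 7 + 4 + 0 = 11
  end in UTC+12: 11:28
Step 2 - convert UTC+12 -> UTC-7:
  offset difference: -7 - (12) = -19 hours
  11 + (-19) = -8 -> mod 24 = 16
Result: 16:28 in UTC-7

16:28


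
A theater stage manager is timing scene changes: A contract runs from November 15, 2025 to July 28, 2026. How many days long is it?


Start date: 2025-11-15
End date: 2026-07-28
Nov 2025: +16 days
Dec 2025: +31 days
Jan 2026: +31 days
... (6 more months)
Total: 255 days

255


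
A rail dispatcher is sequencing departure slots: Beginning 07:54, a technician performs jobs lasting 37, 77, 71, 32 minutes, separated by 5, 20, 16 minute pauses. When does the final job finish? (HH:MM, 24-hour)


Start: 07:54 = 474 min from midnight
  after task 1 (37 min): 08:31
  after break (5 min): 08:36
  after task 2 (77 min): 09:53
  after break (20 min): 10:13
  after task 3 (71 min): 11:24
  after break (16 min): 11:40
  after task 4 (32 min): 12:12
Total elapsed: 258 minutes
End time: 12:12

12:12


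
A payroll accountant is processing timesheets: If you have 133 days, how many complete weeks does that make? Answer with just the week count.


Total days: 133
Days per week: 7
Division: 133 / 7 = 19 remainder 0
Complete weeks: 19
Remaining days: 0

19


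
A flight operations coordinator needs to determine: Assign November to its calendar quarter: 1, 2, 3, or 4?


Month: November (month 11)
Q1: January-March (months 1-3)
Q2: April-June (months 4-6)
Q3: July-September (months 7-9)
Q4: October-December (months 10-12)
Month 11 falls in Q4

4


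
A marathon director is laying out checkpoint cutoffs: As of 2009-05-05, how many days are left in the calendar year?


Start: May 05, 2009
End: December 31, 2009
Days left in May: 26
June: 30
July: 31
August: 31
September: 30
... plus remaining months
Sum of remaining months: 214
Total: 26 + 214 = 240

240


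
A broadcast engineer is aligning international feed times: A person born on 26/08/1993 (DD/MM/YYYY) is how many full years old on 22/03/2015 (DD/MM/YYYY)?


Birth: 1993-08-26
Reference: 2015-03-22
Year difference: 2015 - 1993 = 22
Has birthday (08-26) occurred by 03-22? No
Birthday not yet reached this year -> subtract 1
Age in full years: 21

21


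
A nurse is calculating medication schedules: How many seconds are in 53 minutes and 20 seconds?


Minutes: 53
Extra seconds: 20
Seconds per minute: 60
Minutes to seconds: 53 x 60 = 3180
Total: 3180 + 20 = 3200

3200


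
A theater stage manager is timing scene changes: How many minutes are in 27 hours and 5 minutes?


Hours: 27
Extra minutes: 5
Minutes per hour: 60
Hours to minutes: 27 x 60 = 1620
Total: 1620 + 5 = 1625

1625


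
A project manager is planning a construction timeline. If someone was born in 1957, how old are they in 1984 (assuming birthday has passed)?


Birth year: 1957
Current year: 1984
Age = current year - birth year
Age = 1984 - 1957 = 27

27


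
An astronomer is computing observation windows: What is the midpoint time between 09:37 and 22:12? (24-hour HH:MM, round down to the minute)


Start time: 09:37 = 577 minutes from midnight
End time: 22:12 = 1332 minutes from midnight
Sum: 577 + 1332 = 1909
Midpoint: 1909 / 2 = 954 minutes
Convert: 954 / 60 = 15 hours, 54 minutes
Result: 15:54

15:54


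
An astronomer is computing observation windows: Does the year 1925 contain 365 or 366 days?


Year: 1925
Check leap year rules:
Divisible by 4? No
1925 is not a leap year
Days: 365

365


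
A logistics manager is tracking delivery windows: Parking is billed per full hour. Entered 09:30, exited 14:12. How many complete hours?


Start: 09:30
End: 14:12
Hour difference: 14 - 9 = 5 hours
Minute difference: 12 - 30 = -18 minutes
Total minutes: 282
Complete hours: 282 / 60 = 4 (remainder 42)

4


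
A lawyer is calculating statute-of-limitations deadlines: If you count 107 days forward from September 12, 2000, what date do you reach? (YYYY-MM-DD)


Start: 2000-09-12
Adding 107 days
Days remaining in September: 18
After September: 89 days still to add
October 2000: 31 days, 58 remaining
November 2000: 30 days, 28 remaining
December 2000 has 31 days, need 28
Result: 2000-12-28

2000-12-28


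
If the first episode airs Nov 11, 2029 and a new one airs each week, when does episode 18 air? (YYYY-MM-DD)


First occurrence: 2029-11-11 (occurrence 1)
Each occurrence is 7 days after the previous.
Occurrence 18 is 17 weeks after the first.
17 weeks = 119 days
2029-11-11 + 119 days = 2030-03-10

2030-03-10


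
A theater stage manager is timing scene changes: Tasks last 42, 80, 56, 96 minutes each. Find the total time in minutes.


Durations: 42, 80, 56, 96
Running sum: 42
+ 80 = 122
+ 56 = 178
+ 96 = 274
Total duration: 274 minutes
That is 4 hours and 34 minutes

274


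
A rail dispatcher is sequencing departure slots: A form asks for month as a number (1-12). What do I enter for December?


Calendar month order:
11. November
12. December <--
December is month number 12

12


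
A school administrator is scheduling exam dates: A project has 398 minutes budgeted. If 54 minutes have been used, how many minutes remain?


Total budget: 398 minutes
Time used: 54 minutes
Remaining: 398 - 54 = 344 minutes
Percent used: 13.6%
Percent remaining: 86.4%

344


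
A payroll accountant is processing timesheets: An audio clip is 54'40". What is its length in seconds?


Minutes: 54
Seconds: 40
Convert minutes to seconds: 54 x 60 = 3240
Add remaining seconds: 3240 + 40 = 3280

3280


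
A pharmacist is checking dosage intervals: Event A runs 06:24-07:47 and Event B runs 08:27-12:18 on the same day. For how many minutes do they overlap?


Interval A: [384, 467] minutes from midnight
Interval B: [507, 738] minutes from midnight
Overlap start = max(384, 507) = 507
Overlap end = min(467, 738) = 467
End <= start, so the intervals do not overlap: 0 minutes

0


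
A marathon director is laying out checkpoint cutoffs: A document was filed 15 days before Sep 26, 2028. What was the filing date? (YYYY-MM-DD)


Start: 2028-09-26
Subtracting 15 days
Days already passed in September: 26
Result: 2028-09-11

2028-09-11


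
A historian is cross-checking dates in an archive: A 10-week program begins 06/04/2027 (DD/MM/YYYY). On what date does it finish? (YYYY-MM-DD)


Start: 2027-04-06
Weeks to add: 10
Convert to days: 10 x 7 = 70 days
Add 70 days to 2027-04-06
Result: 2027-06-15

2027-06-15


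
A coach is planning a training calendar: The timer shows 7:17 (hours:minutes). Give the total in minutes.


Hours: 7
Minutes: 17
Convert hours to minutes: 7 x 60 = 420
Add remaining minutes: 420 + 17 = 437

437


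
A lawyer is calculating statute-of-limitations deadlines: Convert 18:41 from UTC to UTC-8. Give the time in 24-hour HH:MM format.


Local time: 18:41 at UTC (offset 0h)
Target zone: UTC-8 (offset -8h)
Difference: -8 - (0) = -8 hours
Calculation: 18 + (-8) = 10
Result: 10:41

10:41


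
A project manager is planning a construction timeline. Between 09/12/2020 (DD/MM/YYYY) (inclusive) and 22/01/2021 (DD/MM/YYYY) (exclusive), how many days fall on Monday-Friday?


Start: 2020-12-09 (Wednesday)
End (exclusive): 2021-01-22 (Friday)
Total calendar days: 44
Full weeks: 44 // 7 = 6 -> 30 weekdays
Remaining 2 days starting on Wednesday:
  Wed(w), Thu(w) -> 2 weekdays
Total business days: 30 + 2 = 32

32


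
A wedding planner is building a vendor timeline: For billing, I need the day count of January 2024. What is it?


Month: January
Year: 2024
January is a 31-day month
Total: 31 days

31


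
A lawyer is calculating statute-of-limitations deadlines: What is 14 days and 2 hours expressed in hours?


Days: 14
Extra hours: 2
Hours per day: 24
Days to hours: 14 x 24 = 336
Total: 336 + 2 = 338

338


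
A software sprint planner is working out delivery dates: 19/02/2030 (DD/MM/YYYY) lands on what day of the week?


Date: 2030-02-19
January 1, 2030 is a Tuesday
Day of year: 50
Offset from Jan 1: 49 days
49 mod 7 = 0
Result: Tuesday

Tuesday


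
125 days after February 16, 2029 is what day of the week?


Start: 2029-02-16 (Friday)
Step 1 - find target date: add 125 days
  2029-02-16 + 125 days = 2029-06-21
Step 2 - day of week:
  125 mod 7 = 6
  Friday + 6 days -> Thursday
Result: Thursday (2029-06-21)

Thursday


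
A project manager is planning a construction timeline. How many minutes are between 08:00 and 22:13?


Start time: 08:00 = 480 minutes from midnight
End time: 22:13 = 1333 minutes from midnight
Difference: 1333 - 480 = 853 minutes
That is 14 hours and 13 minutes

853


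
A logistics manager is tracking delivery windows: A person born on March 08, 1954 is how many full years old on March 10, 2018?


Birth: 1954-03-08
Reference: 2018-03-10
Year difference: 2018 - 1954 = 64
Has birthday (03-08) occurred by 03-10? Yes
Age in full years: 64

64


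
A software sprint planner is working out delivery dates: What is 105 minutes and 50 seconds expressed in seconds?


Minutes: 105
Extra seconds: 50
Seconds per minute: 60
Minutes to seconds: 105 x 60 = 6300
Total: 6300 + 50 = 6350

6350


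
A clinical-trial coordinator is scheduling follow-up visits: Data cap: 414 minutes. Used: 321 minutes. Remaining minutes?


Total budget: 414 minutes
Time used: 321 minutes
Remaining: 414 - 321 = 93 minutes
Percent used: 77.5%
Percent remaining: 22.5%

93


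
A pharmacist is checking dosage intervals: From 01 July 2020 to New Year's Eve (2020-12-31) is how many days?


Start: July 01, 2020
End: December 31, 2020
Days left in July: 30
August: 31
September: 30
October: 31
November: 30
... plus remaining months
Sum of remaining months: 153
Total: 30 + 153 = 183

183


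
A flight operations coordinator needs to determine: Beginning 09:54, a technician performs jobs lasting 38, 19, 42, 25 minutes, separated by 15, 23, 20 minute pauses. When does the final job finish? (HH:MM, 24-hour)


Start: 09:54 = 594 min from midnight
  after task 1 (38 min): 10:32
  after break (15 min): 10:47
  after task 2 (19 min): 11:06
  after break (23 min): 11:29
  after task 3 (42 min): 12:11
  after break (20 min): 12:31
  after task 4 (25 min): 12:56
Total elapsed: 182 minutes
End time: 12:56

12:56


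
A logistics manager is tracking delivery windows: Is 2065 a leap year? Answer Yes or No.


Year: 2065
Divisible by 4? 2065 / 4 = 516.25 -> No
Not divisible by 4, so NOT a leap year

No


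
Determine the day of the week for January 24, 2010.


Date: 2010-01-24
January 1, 2010 is a Friday
Day of year: 24
Offset from Jan 1: 23 days
23 mod 7 = 2
Result: Sunday

Sunday


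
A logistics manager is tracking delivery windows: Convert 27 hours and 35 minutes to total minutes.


Hours: 27
Minutes: 35
Convert hours to minutes: 27 x 60 = 1620
Add remaining minutes: 1620 + 35 = 1655

1655


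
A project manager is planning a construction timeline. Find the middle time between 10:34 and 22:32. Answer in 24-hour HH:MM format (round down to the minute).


Start time: 10:34 = 634 minutes from midnight
End time: 22:32 = 1352 minutes from midnight
Sum: 634 + 1352 = 1986
Midpoint: 1986 / 2 = 993 minutes
Convert: 993 / 60 = 16 hours, 33 minutes
Result: 16:33

16:33


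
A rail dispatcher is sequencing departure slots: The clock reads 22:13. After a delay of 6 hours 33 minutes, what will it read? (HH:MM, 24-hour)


Start time: 22:13
Adding: 6 hours 33 minutes
Minutes: 13 + 33 = 46
Hours: 22 + 6 + 0 = 28
Hour wraparound: 28 mod 24 = 4
Result: 04:46

04:46


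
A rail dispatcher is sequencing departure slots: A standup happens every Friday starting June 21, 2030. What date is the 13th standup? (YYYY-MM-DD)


First occurrence: 2030-06-21 (occurrence 1)
Each occurrence is 7 days after the previous.
Occurrence 13 is 12 weeks after the first.
12 weeks = 84 days
2030-06-21 + 84 days = 2030-09-13

2030-09-13


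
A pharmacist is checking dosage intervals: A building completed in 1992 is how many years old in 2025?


Birth year: 1992
Current year: 2025
Age = current year - birth year
Age = 2025 - 1992 = 33

33


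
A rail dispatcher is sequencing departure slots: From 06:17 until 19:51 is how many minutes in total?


Start time: 06:17 = 377 minutes from midnight
End time: 19:51 = 1191 minutes from midnight
Difference: 1191 - 377 = 814 minutes
That is 13 hours and 34 minutes

814


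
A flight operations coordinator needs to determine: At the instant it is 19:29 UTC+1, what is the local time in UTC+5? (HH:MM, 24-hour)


Local time: 19:29 at UTC+1 (offset 1h)
Target zone: UTC+5 (offset 5h)
Difference: 5 - (1) = 4 hours
Calculation: 19 + (4) = 23
Result: 23:29

23:29


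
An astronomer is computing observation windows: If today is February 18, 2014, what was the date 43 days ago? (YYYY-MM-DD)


Start: 2014-02-18
Subtracting 43 days
Days already passed in February: 18
After going back through February: 25 more days to subtract
January 2014 has 31 days, need 25
Result: 2014-01-06

2014-01-06


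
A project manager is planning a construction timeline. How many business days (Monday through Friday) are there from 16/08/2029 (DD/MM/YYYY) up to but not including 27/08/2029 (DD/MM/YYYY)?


Start: 2029-08-16 (Thursday)
End (exclusive): 2029-08-27 (Monday)
Total calendar days: 11
Full weeks: 11 // 7 = 1 -> 5 weekdays
Remaining 4 days starting on Thursday:
  Thu(w), Fri(w), Sat(-), Sun(-) -> 2 weekdays
Total business days: 5 + 2 = 7

7


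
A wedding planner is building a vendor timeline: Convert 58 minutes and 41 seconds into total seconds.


Minutes: 58
Seconds: 41
Convert minutes to seconds: 58 x 60 = 3480
Add remaining seconds: 3480 + 41 = 3521

3521


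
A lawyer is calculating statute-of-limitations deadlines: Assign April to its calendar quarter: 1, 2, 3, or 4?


Month: April (month 4)
Q1: January-March (months 1-3)
Q2: April-June (months 4-6)
Q3: July-September (months 7-9)
Q4: October-December (months 10-12)
Month 4 falls in Q2

2


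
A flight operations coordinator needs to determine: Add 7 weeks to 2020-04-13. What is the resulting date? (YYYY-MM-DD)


Start: 2020-04-13
Weeks to add: 7
Convert to days: 7 x 7 = 49 days
Add 49 days to 2020-04-13
Result: 2020-06-01

2020-06-01


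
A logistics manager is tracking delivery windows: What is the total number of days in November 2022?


Month: November
Year: 2022
November is a 30-day month
Total: 30 days

30


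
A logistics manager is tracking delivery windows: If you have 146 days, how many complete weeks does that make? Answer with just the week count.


Total days: 146
Days per week: 7
Division: 146 / 7 = 20 remainder 6
Complete weeks: 20
Remaining days: 6

20


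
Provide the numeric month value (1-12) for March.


Calendar month order:
2. February
3. March <--
4. April
March is month number 3

3


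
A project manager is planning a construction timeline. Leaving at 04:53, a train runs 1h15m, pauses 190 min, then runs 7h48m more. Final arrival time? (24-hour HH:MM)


Depart: 04:53
Leg 1: +75 min -> 06:08
Layover: +190 min -> 09:18
Leg 2: +468 min -> 17:06
Total travel: 733 minutes = 12h 13m
Arrival: 17:06

17:06


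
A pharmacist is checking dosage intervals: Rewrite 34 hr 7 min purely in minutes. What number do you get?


Hours: 34
Extra minutes: 7
Minutes per hour: 60
Hours to minutes: 34 x 60 = 2040
Total: 2040 + 7 = 2047

2047


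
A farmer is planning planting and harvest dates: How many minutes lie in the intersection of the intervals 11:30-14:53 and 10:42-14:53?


Interval A: [690, 893] minutes from midnight
Interval B: [642, 893] minutes from midnight
Overlap start = max(690, 642) = 690
Overlap end = min(893, 893) = 893
Overlap = 893 - 690 = 203 minutes

203


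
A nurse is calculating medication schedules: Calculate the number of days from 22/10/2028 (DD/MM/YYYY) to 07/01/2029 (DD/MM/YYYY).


Start date: 2028-10-22
End date: 2029-01-07
Oct 2028: +10 days
Nov 2028: +30 days
Dec 2028: +31 days
Jan 2029: +6 days
Total: 77 days

77


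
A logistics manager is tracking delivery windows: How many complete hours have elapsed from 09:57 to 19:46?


Start: 09:57
End: 19:46
Hour difference: 19 - 9 = 10 hours
Minute difference: 46 - 57 = -11 minutes
Total minutes: 589
Complete hours: 589 / 60 = 9 (remainder 49)

9


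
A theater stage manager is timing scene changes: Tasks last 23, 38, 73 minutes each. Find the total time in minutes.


Durations: 23, 38, 73
Running sum: 23
+ 38 = 61
+ 73 = 134
Total duration: 134 minutes
That is 2 hours and 14 minutes

134


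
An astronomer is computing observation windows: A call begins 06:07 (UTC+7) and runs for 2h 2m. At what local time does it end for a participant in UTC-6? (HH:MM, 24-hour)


Start: 06:07 in UTC+7
Step 1 - add duration:
  minutes: 7 + 2 = 9
  hours: 6 + 2 + 0 = 8
  end in UTC+7: 08:09
Step 2 - convert UTC+7 -> UTC-6:
  offset difference: -6 - (7) = -13 hours
  8 + (-13) = -5 -> mod 24 = 19
Result: 19:09 in UTC-6

19:09


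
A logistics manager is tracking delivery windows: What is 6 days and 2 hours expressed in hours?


Days: 6
Extra hours: 2
Hours per day: 24
Days to hours: 6 x 24 = 144
Total: 144 + 2 = 146

146


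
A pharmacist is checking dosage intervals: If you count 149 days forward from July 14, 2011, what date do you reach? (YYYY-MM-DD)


Start: 2011-07-14
Adding 149 days
Days remaining in July: 17
After July: 132 days still to add
August 2011: 31 days, 101 remaining
September 2011: 30 days, 71 remaining
October 2011: 31 days, 40 remaining
November 2011: 30 days, 10 remaining
Result: 2011-12-10

2011-12-10


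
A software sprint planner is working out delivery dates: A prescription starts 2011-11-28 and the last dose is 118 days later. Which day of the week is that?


Start: 2011-11-28 (Monday)
Step 1 - find target date: add 118 days
  2011-11-28 + 118 days = 2012-03-25
Step 2 - day of week:
  118 mod 7 = 6
  Monday + 6 days -> Sunday
Result: Sunday (2012-03-25)

Sunday


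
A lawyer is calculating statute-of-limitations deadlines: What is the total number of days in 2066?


Year: 2066
Check leap year rules:
Divisible by 4? No
2066 is not a leap year
Days: 365

365


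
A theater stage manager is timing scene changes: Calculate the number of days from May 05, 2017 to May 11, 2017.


Start date: 2017-05-05
End date: 2017-05-11
May 2017: +6 days
Total: 6 days

6


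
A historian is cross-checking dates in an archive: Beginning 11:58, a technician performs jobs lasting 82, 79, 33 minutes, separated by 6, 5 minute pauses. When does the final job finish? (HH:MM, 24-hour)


Start: 11:58 = 718 min from midnight
  after task 1 (82 min): 13:20
  after break (6 min): 13:26
  after task 2 (79 min): 14:45
  after break (5 min): 14:50
  after task 3 (33 min): 15:23
Total elapsed: 205 minutes
End time: 15:23

15:23


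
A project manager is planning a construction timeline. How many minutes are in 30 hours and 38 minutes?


Hours: 30
Extra minutes: 38
Minutes per hour: 60
Hours to minutes: 30 x 60 = 1800
Total: 1800 + 38 = 1838

1838


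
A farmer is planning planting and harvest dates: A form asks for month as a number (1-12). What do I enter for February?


Calendar month order:
1. January
2. February <--
3. March
February is month number 2

2


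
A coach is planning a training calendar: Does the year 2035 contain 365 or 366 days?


Year: 2035
Check leap year rules:
Divisible by 4? No
2035 is not a leap year
Days: 365

365


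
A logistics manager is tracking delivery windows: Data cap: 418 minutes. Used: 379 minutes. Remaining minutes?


Total budget: 418 minutes
Time used: 379 minutes
Remaining: 418 - 379 = 39 minutes
Percent used: 90.7%
Percent remaining: 9.3%

39


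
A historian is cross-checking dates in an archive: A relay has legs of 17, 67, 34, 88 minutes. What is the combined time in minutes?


Durations: 17, 67, 34, 88
Running sum: 17
+ 67 = 84
+ 34 = 118
+ 88 = 206
Total duration: 206 minutes
That is 3 hours and 26 minutes

206


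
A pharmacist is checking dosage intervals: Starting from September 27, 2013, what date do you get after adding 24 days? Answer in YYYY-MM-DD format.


Start: 2013-09-27
Adding 24 days
Days remaining in September: 3
After September: 21 days still to add
October 2013 has 31 days, need 21
Result: 2013-10-21

2013-10-21


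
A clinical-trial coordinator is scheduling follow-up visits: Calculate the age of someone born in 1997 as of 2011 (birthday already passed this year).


Birth year: 1997
Current year: 2011
Age = current year - birth year
Age = 2011 - 1997 = 14

14


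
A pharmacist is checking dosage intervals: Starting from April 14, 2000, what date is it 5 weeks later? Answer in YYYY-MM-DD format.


Start: 2000-04-14
Weeks to add: 5
Convert to days: 5 x 7 = 35 days
Add 35 days to 2000-04-14
Result: 2000-05-19

2000-05-19


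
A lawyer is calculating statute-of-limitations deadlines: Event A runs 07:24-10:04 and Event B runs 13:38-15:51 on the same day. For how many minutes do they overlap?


Interval A: [444, 604] minutes from midnight
Interval B: [818, 951] minutes from midnight
Overlap start = max(444, 818) = 818
Overlap end = min(604, 951) = 604
End <= start, so the intervals do not overlap: 0 minutes

0


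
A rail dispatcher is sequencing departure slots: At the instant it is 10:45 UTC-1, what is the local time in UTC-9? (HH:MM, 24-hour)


Local time: 10:45 at UTC-1 (offset -1h)
Target zone: UTC-9 (offset -9h)
Difference: -9 - (-1) = -8 hours
Calculation: 10 + (-8) = 2
Result: 02:45

02:45


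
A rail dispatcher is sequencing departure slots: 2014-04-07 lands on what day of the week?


Date: 2014-04-07
January 1, 2014 is a Wednesday
Day of year: 97
Offset from Jan 1: 96 days
96 mod 7 = 5
Result: Monday

Monday


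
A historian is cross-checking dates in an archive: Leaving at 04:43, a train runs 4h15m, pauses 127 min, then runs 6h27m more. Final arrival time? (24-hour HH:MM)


Depart: 04:43
Leg 1: +255 min -> 08:58
Layover: +127 min -> 11:05
Leg 2: +387 min -> 17:32
Total travel: 769 minutes = 12h 49m
Arrival: 17:32

17:32


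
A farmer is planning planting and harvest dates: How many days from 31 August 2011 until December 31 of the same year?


Start: August 31, 2011
End: December 31, 2011
Days left in August: 0
September: 30
October: 31
November: 30
December: 31
Sum of remaining months: 122
Total: 0 + 122 = 122

122


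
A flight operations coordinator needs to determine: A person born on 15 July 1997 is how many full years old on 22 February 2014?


Birth: 1997-07-15
Reference: 2014-02-22
Year difference: 2014 - 1997 = 17
Has birthday (07-15) occurred by 02-22? No
Birthday not yet reached this year -> subtract 1
Age in full years: 16

16


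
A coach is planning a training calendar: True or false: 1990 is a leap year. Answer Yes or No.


Year: 1990
Divisible by 4? 1990 / 4 = 497.5 -> No
Not divisible by 4, so NOT a leap year

No


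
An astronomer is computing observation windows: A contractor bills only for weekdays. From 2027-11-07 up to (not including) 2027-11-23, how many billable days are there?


Start: 2027-11-07 (Sunday)
End (exclusive): 2027-11-23 (Tuesday)
Total calendar days: 16
Full weeks: 16 // 7 = 2 -> 10 weekdays
Remaining 2 days starting on Sunday:
  Sun(-), Mon(w) -> 1 weekdays
Total business days: 10 + 1 = 11

11


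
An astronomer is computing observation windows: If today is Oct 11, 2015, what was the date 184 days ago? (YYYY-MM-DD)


Start: 2015-10-11
Subtracting 184 days
Days already passed in October: 11
After going back through October: 173 more days to subtract
September 2015: 30 days, 143 remaining
August 2015: 31 days, 112 remaining
July 2015: 31 days, 81 remaining
June 2015: 30 days, 51 remaining
Result: 2015-04-10

2015-04-10


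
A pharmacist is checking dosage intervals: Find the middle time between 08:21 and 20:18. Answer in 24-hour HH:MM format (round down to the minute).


Start time: 08:21 = 501 minutes from midnight
End time: 20:18 = 1218 minutes from midnight
Sum: 501 + 1218 = 1719
Midpoint: 1719 / 2 = 859 minutes
Convert: 859 / 60 = 14 hours, 19 minutes
Result: 14:19

14:19


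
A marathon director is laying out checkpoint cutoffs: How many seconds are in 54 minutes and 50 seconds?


Minutes: 54
Seconds: 50
Convert minutes to seconds: 54 x 60 = 3240
Add remaining seconds: 3240 + 50 = 3290

3290


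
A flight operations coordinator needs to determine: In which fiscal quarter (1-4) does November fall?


Month: November (month 11)
Q1: January-March (months 1-3)
Q2: April-June (months 4-6)
Q3: July-September (months 7-9)
Q4: October-December (months 10-12)
Month 11 falls in Q4

4


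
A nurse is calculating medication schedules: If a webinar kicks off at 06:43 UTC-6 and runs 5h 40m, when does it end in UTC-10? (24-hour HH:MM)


Start: 06:43 in UTC-6
Step 1 - add duration:
  minutes: 43 + 40 = 83 (carry 1h)
  hours: 6 + 5 + 1 = 12
  end in UTC-6: 12:23
Step 2 - convert UTC-6 -> UTC-10:
  offset difference: -10 - (-6) = -4 hours
  12 + (-4) = 8 -> mod 24 = 8
Result: 08:23 in UTC-10

08:23


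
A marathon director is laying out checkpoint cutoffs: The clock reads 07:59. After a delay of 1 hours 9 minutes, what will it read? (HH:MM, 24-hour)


Start time: 07:59
Adding: 1 hours 9 minutes
Minutes: 59 + 9 = 68
Minute overflow: 68 >= 60, so carry 1 hour, minutes = 8
Hours: 7 + 1 + 1 = 9
Result: 09:08

09:08


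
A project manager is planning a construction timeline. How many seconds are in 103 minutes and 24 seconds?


Minutes: 103
Extra seconds: 24
Seconds per minute: 60
Minutes to seconds: 103 x 60 = 6180
Total: 6180 + 24 = 6204

6204


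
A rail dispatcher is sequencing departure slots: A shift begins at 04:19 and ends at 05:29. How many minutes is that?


Start time: 04:19 = 259 minutes from midnight
End time: 05:29 = 329 minutes from midnight
Difference: 329 - 259 = 70 minutes
That is 1 hours and 10 minutes

70


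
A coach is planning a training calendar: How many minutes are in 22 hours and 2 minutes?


Hours: 22
Minutes: 2
Convert hours to minutes: 22 x 60 = 1320
Add remaining minutes: 1320 + 2 = 1322

1322


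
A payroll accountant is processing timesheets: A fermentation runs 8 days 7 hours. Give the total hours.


Days: 8
Extra hours: 7
Hours per day: 24
Days to hours: 8 x 24 = 192
Total: 192 + 7 = 199

199


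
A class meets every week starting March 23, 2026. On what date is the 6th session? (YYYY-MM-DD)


First occurrence: 2026-03-23 (occurrence 1)
Each occurrence is 7 days after the previous.
Occurrence 6 is 5 weeks after the first.
5 weeks = 35 days
2026-03-23 + 35 days = 2026-04-27

2026-04-27


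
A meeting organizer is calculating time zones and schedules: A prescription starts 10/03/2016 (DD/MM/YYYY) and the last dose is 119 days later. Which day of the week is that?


Start: 2016-03-10 (Thursday)
Step 1 - find target date: add 119 days
  2016-03-10 + 119 days = 2016-07-07
Step 2 - day of week:
  119 mod 7 = 0
  Thursday + 0 days -> Thursday
Result: Thursday (2016-07-07)

Thursday


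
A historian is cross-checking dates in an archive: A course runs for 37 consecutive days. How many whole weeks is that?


Total days: 37
Days per week: 7
Division: 37 / 7 = 5 remainder 2
Complete weeks: 5
Remaining days: 2

5


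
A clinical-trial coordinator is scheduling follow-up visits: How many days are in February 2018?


Month: February
Year: 2018
2018 is not a leap year
February has 28 days
Total: 28 days

28


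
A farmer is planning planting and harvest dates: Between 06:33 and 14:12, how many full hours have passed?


Start: 06:33
End: 14:12
Hour difference: 14 - 6 = 8 hours
Minute difference: 12 - 33 = -21 minutes
Total minutes: 459
Complete hours: 459 / 60 = 7 (remainder 39)

7


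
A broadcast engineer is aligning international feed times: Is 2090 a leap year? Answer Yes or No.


Year: 2090
Divisible by 4? 2090 / 4 = 522.5 -> No
Not divisible by 4, so NOT a leap year

No


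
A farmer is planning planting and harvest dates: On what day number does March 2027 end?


Month: March
Year: 2027
March is a 31-day month
Total: 31 days

31


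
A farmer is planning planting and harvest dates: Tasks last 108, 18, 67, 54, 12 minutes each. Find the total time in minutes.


Durations: 108, 18, 67, 54, 12
Running sum: 108
+ 18 = 126
+ 67 = 193
+ 54 = 247
+ 12 = 259
Total duration: 259 minutes
That is 4 hours and 19 minutes

259


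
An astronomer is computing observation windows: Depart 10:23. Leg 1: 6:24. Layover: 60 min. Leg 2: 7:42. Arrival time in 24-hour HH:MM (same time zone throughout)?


Depart: 10:23
Leg 1: +384 min -> 16:47
Layover: +60 min -> 17:47
Leg 2: +462 min -> 01:29
Total travel: 906 minutes = 15h 6m
Arrival: 01:29

01:29


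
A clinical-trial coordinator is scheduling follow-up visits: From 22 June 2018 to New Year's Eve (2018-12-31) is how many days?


Start: June 22, 2018
End: December 31, 2018
Days left in June: 8
July: 31
August: 31
September: 30
October: 31
... plus remaining months
Sum of remaining months: 184
Total: 8 + 184 = 192

192


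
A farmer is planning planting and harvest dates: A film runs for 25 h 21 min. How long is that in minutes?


Hours: 25
Minutes: 21
Convert hours to minutes: 25 x 60 = 1500
Add remaining minutes: 1500 + 21 = 1521

1521


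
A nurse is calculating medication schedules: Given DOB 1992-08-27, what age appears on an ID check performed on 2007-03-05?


Birth: 1992-08-27
Reference: 2007-03-05
Year difference: 2007 - 1992 = 15
Has birthday (08-27) occurred by 03-05? No
Birthday not yet reached this year -> subtract 1
Age in full years: 14

14


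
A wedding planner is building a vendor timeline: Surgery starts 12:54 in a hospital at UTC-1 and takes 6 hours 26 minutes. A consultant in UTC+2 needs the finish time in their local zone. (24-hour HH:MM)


Start: 12:54 in UTC-1
Step 1 - add duration:
  minutes: 54 + 26 = 80 (carry 1h)
  hours: 12 + 6 + 1 = 19
  end in UTC-1: 19:20
Step 2 - convert UTC-1 -> UTC+2:
  offset difference: 2 - (-1) = 3 hours
  19 + (3) = 22 -> mod 24 = 22
Result: 22:20 in UTC+2

22:20


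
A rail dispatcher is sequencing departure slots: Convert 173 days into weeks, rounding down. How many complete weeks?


Total days: 173
Days per week: 7
Division: 173 / 7 = 24 remainder 5
Complete weeks: 24
Remaining days: 5

24


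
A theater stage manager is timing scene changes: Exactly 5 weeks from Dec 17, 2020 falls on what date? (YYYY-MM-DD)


Start: 2020-12-17
Weeks to add: 5
Convert to days: 5 x 7 = 35 days
Add 35 days to 2020-12-17
Result: 2021-01-21

2021-01-21


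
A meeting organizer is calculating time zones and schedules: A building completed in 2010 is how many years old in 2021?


Birth year: 2010
Current year: 2021
Age = current year - birth year
Age = 2021 - 2010 = 11

11


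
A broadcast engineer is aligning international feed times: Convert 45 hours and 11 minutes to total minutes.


Hours: 45
Extra minutes: 11
Minutes per hour: 60
Hours to minutes: 45 x 60 = 2700
Total: 2700 + 11 = 2711

2711


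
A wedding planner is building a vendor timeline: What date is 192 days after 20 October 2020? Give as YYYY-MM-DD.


Start: 2020-10-20
Adding 192 days
Days remaining in October: 11
After October: 181 days still to add
November 2020: 30 days, 151 remaining
December 2020: 31 days, 120 remaining
January 2021: 31 days, 89 remaining
February 2021: 28 days, 61 remaining
Result: 2021-04-30

2021-04-30


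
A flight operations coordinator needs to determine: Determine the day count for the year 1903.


Year: 1903
Check leap year rules:
Divisible by 4? No
1903 is not a leap year
Days: 365

365


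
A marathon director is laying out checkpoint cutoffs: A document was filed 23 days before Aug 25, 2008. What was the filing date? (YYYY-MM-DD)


Start: 2008-08-25
Subtracting 23 days
Days already passed in August: 25
Result: 2008-08-02

2008-08-02


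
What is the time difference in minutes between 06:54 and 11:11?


Start time: 06:54 = 414 minutes from midnight
End time: 11:11 = 671 minutes from midnight
Difference: 671 - 414 = 257 minutes
That is 4 hours and 17 minutes

257


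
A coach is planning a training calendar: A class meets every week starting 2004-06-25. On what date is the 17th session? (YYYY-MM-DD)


First occurrence: 2004-06-25 (occurrence 1)
Each occurrence is 7 days after the previous.
Occurrence 17 is 16 weeks after the first.
16 weeks = 112 days
2004-06-25 + 112 days = 2004-10-15

2004-10-15


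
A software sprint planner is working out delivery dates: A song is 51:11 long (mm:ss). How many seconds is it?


Minutes: 51
Extra seconds: 11
Seconds per minute: 60
Minutes to seconds: 51 x 60 = 3060
Total: 3060 + 11 = 3071

3071


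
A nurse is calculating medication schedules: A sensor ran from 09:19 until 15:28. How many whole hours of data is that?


Start: 09:19
End: 15:28
Hour difference: 15 - 9 = 6 hours
Minute difference: 28 - 19 = 9 minutes
Total minutes: 369
Complete hours: 369 / 60 = 6 (remainder 9)

6


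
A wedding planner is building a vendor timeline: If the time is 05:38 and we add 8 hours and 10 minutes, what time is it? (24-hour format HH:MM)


Start time: 05:38
Adding: 8 hours 10 minutes
Minutes: 38 + 10 = 48
Hours: 5 + 8 + 0 = 13
Result: 13:48

13:48


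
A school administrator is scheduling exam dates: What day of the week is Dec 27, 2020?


Date: 2020-12-27
January 1, 2020 is a Wednesday
Day of year: 362
Offset from Jan 1: 361 days
361 mod 7 = 4
Result: Sunday

Sunday


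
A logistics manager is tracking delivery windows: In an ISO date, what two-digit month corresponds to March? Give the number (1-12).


Calendar month order:
2. February
3. March <--
4. April
March is month number 3

3


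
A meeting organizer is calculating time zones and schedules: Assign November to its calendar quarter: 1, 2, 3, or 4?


Month: November (month 11)
Q1: January-March (months 1-3)
Q2: April-June (months 4-6)
Q3: July-September (months 7-9)
Q4: October-December (months 10-12)
Month 11 falls in Q4

4


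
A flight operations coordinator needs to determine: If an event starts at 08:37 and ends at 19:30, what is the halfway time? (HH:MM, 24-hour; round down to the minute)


Start time: 08:37 = 517 minutes from midnight
End time: 19:30 = 1170 minutes from midnight
Sum: 517 + 1170 = 1687
Midpoint: 1687 / 2 = 843 minutes
Convert: 843 / 60 = 14 hours, 3 minutes
Result: 14:03

14:03


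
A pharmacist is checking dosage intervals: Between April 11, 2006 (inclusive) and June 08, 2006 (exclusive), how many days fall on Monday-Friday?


Start: 2006-04-11 (Tuesday)
End (exclusive): 2006-06-08 (Thursday)
Total calendar days: 58
Full weeks: 58 // 7 = 8 -> 40 weekdays
Remaining 2 days starting on Tuesday:
  Tue(w), Wed(w) -> 2 weekdays
Total business days: 40 + 2 = 42

42


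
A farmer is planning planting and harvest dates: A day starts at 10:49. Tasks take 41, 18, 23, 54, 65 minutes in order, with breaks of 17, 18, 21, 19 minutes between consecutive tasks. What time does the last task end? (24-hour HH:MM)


Start: 10:49 = 649 min from midnight
  after task 1 (41 min): 11:30
  after break (17 min): 11:47
  after task 2 (18 min): 12:05
  after break (18 min): 12:23
  after task 3 (23 min): 12:46
  after break (21 min): 13:07
  after task 4 (54 min): 14:01
  after break (19 min): 14:20
  after task 5 (65 min): 15:25
Total elapsed: 276 minutes
End time: 15:25

15:25


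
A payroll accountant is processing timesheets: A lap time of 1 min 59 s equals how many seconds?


Minutes: 1
Seconds: 59
Convert minutes to seconds: 1 x 60 = 60
Add remaining seconds: 60 + 59 = 119

119


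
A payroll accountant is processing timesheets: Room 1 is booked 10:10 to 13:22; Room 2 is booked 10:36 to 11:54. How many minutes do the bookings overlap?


Interval A: [610, 802] minutes from midnight
Interval B: [636, 714] minutes from midnight
Overlap start = max(610, 636) = 636
Overlap end = min(802, 714) = 714
Overlap = 714 - 636 = 78 minutes

78


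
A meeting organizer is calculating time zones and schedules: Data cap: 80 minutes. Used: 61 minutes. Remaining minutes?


Total budget: 80 minutes
Time used: 61 minutes
Remaining: 80 - 61 = 19 minutes
Percent used: 76.2%
Percent remaining: 23.8%

19


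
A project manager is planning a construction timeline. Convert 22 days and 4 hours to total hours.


Days: 22
Extra hours: 4
Hours per day: 24
Days to hours: 22 x 24 = 528
Total: 528 + 4 = 532

532


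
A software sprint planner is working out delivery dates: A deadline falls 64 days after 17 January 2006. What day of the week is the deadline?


Start: 2006-01-17 (Tuesday)
Step 1 - find target date: add 64 days
  2006-01-17 + 64 days = 2006-03-22
Step 2 - day of week:
  64 mod 7 = 1
  Tuesday + 1 days -> Wednesday
Result: Wednesday (2006-03-22)

Wednesday


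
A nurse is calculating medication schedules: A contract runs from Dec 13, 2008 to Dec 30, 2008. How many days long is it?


Start date: 2008-12-13
End date: 2008-12-30
Dec 2008: +17 days
Total: 17 days

17


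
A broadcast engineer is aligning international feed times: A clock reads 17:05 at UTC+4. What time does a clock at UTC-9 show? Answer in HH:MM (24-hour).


Local time: 17:05 at UTC+4 (offset 4h)
Target zone: UTC-9 (offset -9h)
Difference: -9 - (4) = -13 hours
Calculation: 17 + (-13) = 4
Result: 04:05

04:05


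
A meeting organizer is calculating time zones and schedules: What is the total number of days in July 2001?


Month: July
Year: 2001
July is a 31-day month
Total: 31 days

31


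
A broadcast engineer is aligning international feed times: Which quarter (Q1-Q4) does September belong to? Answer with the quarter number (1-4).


Month: September (month 9)
Q1: January-March (months 1-3)
Q2: April-June (months 4-6)
Q3: July-September (months 7-9)
Q4: October-December (months 10-12)
Month 9 falls in Q3

3


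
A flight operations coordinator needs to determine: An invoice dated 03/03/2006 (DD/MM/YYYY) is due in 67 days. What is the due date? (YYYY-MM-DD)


Start: 2006-03-03
Adding 67 days
Days remaining in March: 28
After March: 39 days still to add
April 2006: 30 days, 9 remaining
May 2006 has 31 days, need 9
Result: 2006-05-09

2006-05-09


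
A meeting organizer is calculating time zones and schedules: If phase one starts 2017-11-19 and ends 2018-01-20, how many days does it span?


Start date: 2017-11-19
End date: 2018-01-20
Nov 2017: +12 days
Dec 2017: +31 days
Jan 2018: +19 days
Total: 62 days

62


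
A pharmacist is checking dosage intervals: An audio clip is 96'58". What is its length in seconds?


Minutes: 96
Seconds: 58
Convert minutes to seconds: 96 x 60 = 5760
Add remaining seconds: 5760 + 58 = 5818

5818
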